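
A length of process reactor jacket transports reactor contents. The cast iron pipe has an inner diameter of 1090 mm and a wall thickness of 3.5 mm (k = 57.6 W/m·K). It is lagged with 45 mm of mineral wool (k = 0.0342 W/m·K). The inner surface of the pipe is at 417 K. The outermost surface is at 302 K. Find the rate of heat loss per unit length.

Cylindrical conduction, so R = ln(r₂/r₁)/(2πkL) per layer, in series:
R_cast iron pipe wall = ln(548.5/545)/(2π×57.6×1) = 1.769×10^-5 K/W
R_mineral wool = ln(593.5/548.5)/(2π×0.0342×1) = 0.3669 K/W
R_total = 0.367 K/W
Q = ΔT/R_total = 115/0.367

q′ ≈ 313 W/m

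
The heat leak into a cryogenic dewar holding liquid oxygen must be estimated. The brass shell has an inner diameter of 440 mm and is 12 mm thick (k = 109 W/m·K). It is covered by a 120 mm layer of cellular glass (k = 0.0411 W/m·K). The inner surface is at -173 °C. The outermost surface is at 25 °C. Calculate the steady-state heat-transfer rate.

Q ≈ 69.6 W

Spherical conduction: R = (1/r_in − 1/r_out)/(4πk) per layer; series-sum.
R_brass shell = (1/0.22 − 1/0.232)/(4π×109) = 1.716×10^-4 K/W
R_cellular glass = (1/0.232 − 1/0.352)/(4π×0.0411) = 2.845 K/W
R_total = 2.845 K/W
Q = ΔT/R_total = 198/2.845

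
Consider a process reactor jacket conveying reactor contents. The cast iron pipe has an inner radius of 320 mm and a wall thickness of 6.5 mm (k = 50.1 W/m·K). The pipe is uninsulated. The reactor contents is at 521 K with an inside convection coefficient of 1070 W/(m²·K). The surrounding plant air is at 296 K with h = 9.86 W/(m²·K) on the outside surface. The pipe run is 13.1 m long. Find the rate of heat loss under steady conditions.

Q ≈ 59000 W

Treating each annulus and film as a series resistance:
R_inner film = 1/(h_i·2πr₁L) = 1/(1070×2π×0.32×13.1) = 3.548×10^-5 K/W
R_cast iron pipe wall = ln(326.5/320)/(2π×50.1×13.1) = 4.876×10^-6 K/W
R_outer film = 1/(h_o·2πr_oL) = 1/(9.86×2π×0.3265×13.1) = 0.003774 K/W
R_total = 0.003814 K/W
Q = ΔT/R_total = 225/0.003814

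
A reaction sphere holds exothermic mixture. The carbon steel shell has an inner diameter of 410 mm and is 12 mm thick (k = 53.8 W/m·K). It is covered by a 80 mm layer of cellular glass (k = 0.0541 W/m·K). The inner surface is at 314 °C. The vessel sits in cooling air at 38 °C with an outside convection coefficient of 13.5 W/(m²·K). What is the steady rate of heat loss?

Q ≈ 146 W

Radial (spherical) resistances in series:
R_carbon steel shell = (1/0.205 − 1/0.217)/(4π×53.8) = 3.99×10^-4 K/W
R_cellular glass = (1/0.217 − 1/0.297)/(4π×0.0541) = 1.826 K/W
R_outer film = 1/(h·4πr_o²) = 1/(13.5×4π×0.297²) = 0.06683 K/W
R_total = 1.893 K/W
Q = ΔT/R_total = 276/1.893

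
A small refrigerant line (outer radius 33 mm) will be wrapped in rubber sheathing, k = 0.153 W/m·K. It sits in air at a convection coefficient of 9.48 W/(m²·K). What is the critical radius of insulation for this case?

r_cr ≈ 16.1 mm

For a cylinder r_cr = k/h = 0.153/9.48
r_cr = 16.1 mm; since the bare radius (33 mm) is above r_cr, any added insulation will reduce heat loss.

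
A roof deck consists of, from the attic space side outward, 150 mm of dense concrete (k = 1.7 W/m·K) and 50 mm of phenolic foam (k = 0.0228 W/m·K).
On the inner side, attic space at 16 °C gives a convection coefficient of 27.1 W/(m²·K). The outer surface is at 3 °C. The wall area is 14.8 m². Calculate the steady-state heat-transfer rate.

Model the wall as resistances in series:
R_inner film = 1/(h_i·A) = 1/(27.1×14.8) = 0.002493 K/W
R_dense concrete = L/(kA) = 0.15/(1.7×14.8) = 0.005962 K/W
R_phenolic foam = L/(kA) = 0.05/(0.0228×14.8) = 0.1482 K/W
R_total = 0.1566 K/W
Q = ΔT / R_total = 13 / 0.1566

Q ≈ 83 W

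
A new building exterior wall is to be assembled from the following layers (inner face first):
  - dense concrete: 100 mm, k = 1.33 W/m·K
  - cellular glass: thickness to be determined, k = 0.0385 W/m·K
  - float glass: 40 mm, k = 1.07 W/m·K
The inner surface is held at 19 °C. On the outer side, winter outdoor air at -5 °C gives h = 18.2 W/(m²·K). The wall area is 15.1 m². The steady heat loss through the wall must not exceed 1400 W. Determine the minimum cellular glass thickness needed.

L ≈ 3.52 mm

Thermal resistances in series:
R_dense concrete = L/(kA) = 0.1/(1.33×15.1) = 0.004979 K/W
R_float glass = L/(kA) = 0.04/(1.07×15.1) = 0.002476 K/W
R_outer film = 1/(h_o·A) = 1/(18.2×15.1) = 0.003639 K/W
Sum of the known resistances R_other = 0.01109 K/W
Required total resistance R_tot = ΔT/Q_allow = 24/1400 = 0.01714 K/W
R_cellular glass = R_tot − R_other = 0.006049 K/W
L = R·k·A = 0.006049×0.0385×15.1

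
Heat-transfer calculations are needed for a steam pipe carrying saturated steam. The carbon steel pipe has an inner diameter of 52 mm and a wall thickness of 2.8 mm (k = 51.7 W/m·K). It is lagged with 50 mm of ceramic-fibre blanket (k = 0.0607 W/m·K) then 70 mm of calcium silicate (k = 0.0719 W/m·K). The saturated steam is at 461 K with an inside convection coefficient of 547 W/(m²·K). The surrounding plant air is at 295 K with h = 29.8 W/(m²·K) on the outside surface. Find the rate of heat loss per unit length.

Treating each annulus and film as a series resistance:
R_inner film = 1/(h_i·2πr₁L) = 1/(547×2π×0.026×1) = 0.01119 K/W
R_carbon steel pipe wall = ln(28.8/26)/(2π×51.7×1) = 3.149×10^-4 K/W
R_ceramic-fibre blanket = ln(78.8/28.8)/(2π×0.0607×1) = 2.639 K/W
R_calcium silicate = ln(148.8/78.8)/(2π×0.0719×1) = 1.407 K/W
R_outer film = 1/(h_o·2πr_oL) = 1/(29.8×2π×0.1488×1) = 0.03589 K/W
R_total = 4.094 K/W
Q = ΔT/R_total = 166/4.094

q′ ≈ 40.6 W/m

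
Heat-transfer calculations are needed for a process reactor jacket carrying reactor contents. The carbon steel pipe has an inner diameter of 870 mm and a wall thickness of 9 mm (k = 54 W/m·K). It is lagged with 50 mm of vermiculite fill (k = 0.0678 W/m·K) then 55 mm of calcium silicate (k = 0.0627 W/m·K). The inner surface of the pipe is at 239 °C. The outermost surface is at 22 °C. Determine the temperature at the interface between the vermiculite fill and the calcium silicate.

T ≈ 134 °C

For a radial system each layer contributes R = ln(r_out/r_in)/(2πkL); films add R = 1/(hA).
R_carbon steel pipe wall = ln(444/435)/(2π×54×1) = 6.036×10^-5 K/W
R_vermiculite fill = ln(494/444)/(2π×0.0678×1) = 0.2505 K/W
R_calcium silicate = ln(549/494)/(2π×0.0627×1) = 0.268 K/W
R_total = 0.5185 K/W
Q = ΔT/R_total = 217/0.5185
Q = 419 W/m
T_interface = T_inner − Q·ΣR(inner→interface) = 239 − 419×0.2506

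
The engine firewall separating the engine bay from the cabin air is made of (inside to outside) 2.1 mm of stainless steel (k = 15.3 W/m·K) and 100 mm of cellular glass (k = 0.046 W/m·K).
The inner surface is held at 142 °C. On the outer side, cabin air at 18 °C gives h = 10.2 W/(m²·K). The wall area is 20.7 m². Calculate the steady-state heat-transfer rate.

Q ≈ 1130 W

Treating each layer as a thermal resistance in series:
R_stainless steel = L/(kA) = 0.0021/(15.3×20.7) = 6.631×10^-6 K/W
R_cellular glass = L/(kA) = 0.1/(0.046×20.7) = 0.105 K/W
R_outer film = 1/(h_o·A) = 1/(10.2×20.7) = 0.004736 K/W
R_total = 0.1098 K/W
Q = ΔT / R_total = 124 / 0.1098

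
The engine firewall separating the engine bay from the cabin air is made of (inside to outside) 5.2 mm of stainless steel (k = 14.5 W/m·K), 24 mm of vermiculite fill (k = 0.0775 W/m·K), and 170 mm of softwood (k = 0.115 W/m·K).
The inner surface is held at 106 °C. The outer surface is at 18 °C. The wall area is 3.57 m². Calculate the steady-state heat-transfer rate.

Thermal resistances in series:
R_stainless steel = L/(kA) = 0.0052/(14.5×3.57) = 1.005×10^-4 K/W
R_vermiculite fill = L/(kA) = 0.024/(0.0775×3.57) = 0.08674 K/W
R_softwood = L/(kA) = 0.17/(0.115×3.57) = 0.4141 K/W
R_total = 0.5009 K/W
Q = ΔT / R_total = 88 / 0.5009

Q ≈ 176 W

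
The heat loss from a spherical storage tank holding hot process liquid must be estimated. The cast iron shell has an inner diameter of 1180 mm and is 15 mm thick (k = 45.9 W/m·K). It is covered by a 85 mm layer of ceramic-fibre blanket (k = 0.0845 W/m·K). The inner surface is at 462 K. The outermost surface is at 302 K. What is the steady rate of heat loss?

Spherical conduction: R = (1/r_in − 1/r_out)/(4πk) per layer; series-sum.
R_cast iron shell = (1/0.59 − 1/0.605)/(4π×45.9) = 7.286×10^-5 K/W
R_ceramic-fibre blanket = (1/0.605 − 1/0.69)/(4π×0.0845) = 0.1918 K/W
R_total = 0.1918 K/W
Q = ΔT/R_total = 160/0.1918

Q ≈ 834 W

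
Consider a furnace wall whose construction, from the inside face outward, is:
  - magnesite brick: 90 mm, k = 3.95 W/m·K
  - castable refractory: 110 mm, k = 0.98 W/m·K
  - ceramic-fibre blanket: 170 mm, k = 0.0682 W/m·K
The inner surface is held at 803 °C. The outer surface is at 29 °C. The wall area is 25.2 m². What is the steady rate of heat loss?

Using the resistance-network approach (series):
R_magnesite brick = L/(kA) = 0.09/(3.95×25.2) = 9.042×10^-4 K/W
R_castable refractory = L/(kA) = 0.11/(0.98×25.2) = 0.004454 K/W
R_ceramic-fibre blanket = L/(kA) = 0.17/(0.0682×25.2) = 0.09892 K/W
R_total = 0.1043 K/W
Q = ΔT / R_total = 774 / 0.1043

Q ≈ 7420 W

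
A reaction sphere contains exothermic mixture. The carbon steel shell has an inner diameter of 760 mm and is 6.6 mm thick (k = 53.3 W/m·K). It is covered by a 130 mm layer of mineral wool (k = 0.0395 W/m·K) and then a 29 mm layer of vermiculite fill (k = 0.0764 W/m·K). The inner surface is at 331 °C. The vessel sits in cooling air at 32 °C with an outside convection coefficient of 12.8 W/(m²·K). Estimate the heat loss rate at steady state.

For a spherical shell R = (1/r₁ − 1/r₂)/(4πk); film R = 1/(h·4πr²). In series:
R_carbon steel shell = (1/0.38 − 1/0.3866)/(4π×53.3) = 6.708×10^-5 K/W
R_mineral wool = (1/0.3866 − 1/0.5166)/(4π×0.0395) = 1.311 K/W
R_vermiculite fill = (1/0.5166 − 1/0.5456)/(4π×0.0764) = 0.1072 K/W
R_outer film = 1/(h·4πr_o²) = 1/(12.8×4π×0.5456²) = 0.02088 K/W
R_total = 1.439 K/W
Q = ΔT/R_total = 299/1.439

Q ≈ 208 W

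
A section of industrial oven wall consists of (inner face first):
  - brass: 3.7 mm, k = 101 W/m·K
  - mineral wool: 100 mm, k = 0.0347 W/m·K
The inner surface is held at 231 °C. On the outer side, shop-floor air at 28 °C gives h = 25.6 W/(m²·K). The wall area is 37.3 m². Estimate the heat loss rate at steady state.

Q ≈ 2590 W

Using the resistance-network approach (series):
R_brass = L/(kA) = 0.0037/(101×37.3) = 9.821×10^-7 K/W
R_mineral wool = L/(kA) = 0.1/(0.0347×37.3) = 0.07726 K/W
R_outer film = 1/(h_o·A) = 1/(25.6×37.3) = 0.001047 K/W
R_total = 0.07831 K/W
Q = ΔT / R_total = 203 / 0.07831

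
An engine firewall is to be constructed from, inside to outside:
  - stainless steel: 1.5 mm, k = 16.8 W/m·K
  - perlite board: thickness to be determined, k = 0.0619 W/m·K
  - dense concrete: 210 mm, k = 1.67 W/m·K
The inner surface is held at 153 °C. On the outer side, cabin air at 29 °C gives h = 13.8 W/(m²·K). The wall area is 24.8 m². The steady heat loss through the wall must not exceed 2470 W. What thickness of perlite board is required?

Using the resistance-network approach (series):
R_stainless steel = L/(kA) = 0.0015/(16.8×24.8) = 3.6×10^-6 K/W
R_dense concrete = L/(kA) = 0.21/(1.67×24.8) = 0.005071 K/W
R_outer film = 1/(h_o·A) = 1/(13.8×24.8) = 0.002922 K/W
Sum of the known resistances R_other = 0.007996 K/W
Required total resistance R_tot = ΔT/Q_allow = 124/2470 = 0.0502 K/W
R_perlite board = R_tot − R_other = 0.04221 K/W
L = R·k·A = 0.04221×0.0619×24.8

L ≈ 64.8 mm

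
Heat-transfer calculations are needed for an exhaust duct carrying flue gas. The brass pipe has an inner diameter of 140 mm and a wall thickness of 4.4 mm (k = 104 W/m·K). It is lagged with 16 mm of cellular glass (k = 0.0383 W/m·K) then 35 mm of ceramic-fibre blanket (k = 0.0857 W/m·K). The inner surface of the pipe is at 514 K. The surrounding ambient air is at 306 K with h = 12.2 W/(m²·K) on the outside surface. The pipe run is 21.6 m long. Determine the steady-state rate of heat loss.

Radial resistances (cylindrical: R_cond = ln(r_o/r_i)/(2πkL), R_conv = 1/(h·2πrL)):
R_brass pipe wall = ln(74.4/70)/(2π×104×21.6) = 4.319×10^-6 K/W
R_cellular glass = ln(90.4/74.4)/(2π×0.0383×21.6) = 0.03747 K/W
R_ceramic-fibre blanket = ln(125.4/90.4)/(2π×0.0857×21.6) = 0.02814 K/W
R_outer film = 1/(h_o·2πr_oL) = 1/(12.2×2π×0.1254×21.6) = 0.004816 K/W
R_total = 0.07043 K/W
Q = ΔT/R_total = 208/0.07043

Q ≈ 2950 W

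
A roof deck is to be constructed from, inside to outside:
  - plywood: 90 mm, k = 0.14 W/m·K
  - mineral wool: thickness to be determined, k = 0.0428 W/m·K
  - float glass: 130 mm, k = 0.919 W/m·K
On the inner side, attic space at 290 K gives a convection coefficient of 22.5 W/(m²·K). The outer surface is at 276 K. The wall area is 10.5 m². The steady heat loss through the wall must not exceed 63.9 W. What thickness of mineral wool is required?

L ≈ 63 mm

Model the wall as resistances in series:
R_inner film = 1/(h_i·A) = 1/(22.5×10.5) = 0.004233 K/W
R_plywood = L/(kA) = 0.09/(0.14×10.5) = 0.06122 K/W
R_float glass = L/(kA) = 0.13/(0.919×10.5) = 0.01347 K/W
Sum of the known resistances R_other = 0.07893 K/W
Required total resistance R_tot = ΔT/Q_allow = 14/63.9 = 0.2191 K/W
R_mineral wool = R_tot − R_other = 0.1402 K/W
L = R·k·A = 0.1402×0.0428×10.5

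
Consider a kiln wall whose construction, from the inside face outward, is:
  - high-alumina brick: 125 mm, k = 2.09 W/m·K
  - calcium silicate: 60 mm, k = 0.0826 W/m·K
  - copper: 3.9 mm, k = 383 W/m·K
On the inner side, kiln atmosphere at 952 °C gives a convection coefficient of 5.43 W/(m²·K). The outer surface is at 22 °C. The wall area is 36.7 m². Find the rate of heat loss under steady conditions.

Q ≈ 35200 W

Thermal resistances in series:
R_inner film = 1/(h_i·A) = 1/(5.43×36.7) = 0.005018 K/W
R_high-alumina brick = L/(kA) = 0.125/(2.09×36.7) = 0.00163 K/W
R_calcium silicate = L/(kA) = 0.06/(0.0826×36.7) = 0.01979 K/W
R_copper = L/(kA) = 0.0039/(383×36.7) = 2.775×10^-7 K/W
R_total = 0.02644 K/W
Q = ΔT / R_total = 930 / 0.02644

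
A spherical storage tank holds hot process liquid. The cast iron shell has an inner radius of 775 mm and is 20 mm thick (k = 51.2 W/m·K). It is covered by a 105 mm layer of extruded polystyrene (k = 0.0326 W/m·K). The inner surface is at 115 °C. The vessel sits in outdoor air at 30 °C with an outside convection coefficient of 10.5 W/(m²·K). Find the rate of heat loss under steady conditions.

For a spherical shell R = (1/r₁ − 1/r₂)/(4πk); film R = 1/(h·4πr²). In series:
R_cast iron shell = (1/0.775 − 1/0.795)/(4π×51.2) = 5.045×10^-5 K/W
R_extruded polystyrene = (1/0.795 − 1/0.9)/(4π×0.0326) = 0.3582 K/W
R_outer film = 1/(h·4πr_o²) = 1/(10.5×4π×0.9²) = 0.009357 K/W
R_total = 0.3676 K/W
Q = ΔT/R_total = 85/0.3676

Q ≈ 231 W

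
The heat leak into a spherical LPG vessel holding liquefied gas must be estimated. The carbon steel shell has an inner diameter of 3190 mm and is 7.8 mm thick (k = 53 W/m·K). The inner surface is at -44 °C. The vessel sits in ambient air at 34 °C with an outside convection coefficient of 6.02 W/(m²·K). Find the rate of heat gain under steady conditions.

Q ≈ 15100 W

Radial (spherical) resistances in series:
R_carbon steel shell = (1/1.595 − 1/1.6028)/(4π×53) = 4.581×10^-6 K/W
R_outer film = 1/(h·4πr_o²) = 1/(6.02×4π×1.6028²) = 0.005146 K/W
R_total = 0.00515 K/W
Q = ΔT/R_total = 78/0.00515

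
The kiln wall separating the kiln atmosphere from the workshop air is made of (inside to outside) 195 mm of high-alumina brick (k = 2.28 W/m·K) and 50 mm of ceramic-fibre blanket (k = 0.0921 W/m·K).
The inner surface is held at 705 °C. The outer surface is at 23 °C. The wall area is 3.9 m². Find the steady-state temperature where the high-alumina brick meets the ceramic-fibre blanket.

Thermal resistances in series:
R_high-alumina brick = L/(kA) = 0.195/(2.28×3.9) = 0.02193 K/W
R_ceramic-fibre blanket = L/(kA) = 0.05/(0.0921×3.9) = 0.1392 K/W
R_total = 0.1611 K/W;  Q = ΔT/R_total = 682/0.1611 = 4233 W
T_interface = T_inner − Q·ΣR(inner→interface) = 705 − 4230×0.02193

T ≈ 612 °C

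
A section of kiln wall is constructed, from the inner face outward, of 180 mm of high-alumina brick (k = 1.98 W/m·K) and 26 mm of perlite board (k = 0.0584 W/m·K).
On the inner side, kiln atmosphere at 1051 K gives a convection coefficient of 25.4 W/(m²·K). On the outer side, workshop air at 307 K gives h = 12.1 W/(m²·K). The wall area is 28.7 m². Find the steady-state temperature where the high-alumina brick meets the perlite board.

T ≈ 904 K

Thermal resistances in series:
R_inner film = 1/(h_i·A) = 1/(25.4×28.7) = 0.001372 K/W
R_high-alumina brick = L/(kA) = 0.18/(1.98×28.7) = 0.003168 K/W
R_perlite board = L/(kA) = 0.026/(0.0584×28.7) = 0.01551 K/W
R_outer film = 1/(h_o·A) = 1/(12.1×28.7) = 0.00288 K/W
R_total = 0.02293 K/W;  Q = ΔT/R_total = 744/0.02293 = 32440 W
T_interface = T_inner − Q·ΣR(inner→interface) = 1051 − 32400×0.004539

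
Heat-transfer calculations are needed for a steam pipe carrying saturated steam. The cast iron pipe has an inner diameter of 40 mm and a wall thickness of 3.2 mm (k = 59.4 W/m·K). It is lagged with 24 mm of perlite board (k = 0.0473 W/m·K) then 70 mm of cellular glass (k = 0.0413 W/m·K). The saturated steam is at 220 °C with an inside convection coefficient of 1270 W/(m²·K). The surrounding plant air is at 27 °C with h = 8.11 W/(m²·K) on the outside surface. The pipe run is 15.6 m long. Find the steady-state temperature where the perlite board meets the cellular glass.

T ≈ 144 °C

Cylindrical conduction, so R = ln(r₂/r₁)/(2πkL) per layer, in series:
R_inner film = 1/(h_i·2πr₁L) = 1/(1270×2π×0.02×15.6) = 4.017×10^-4 K/W
R_cast iron pipe wall = ln(23.2/20)/(2π×59.4×15.6) = 2.549×10^-5 K/W
R_perlite board = ln(47.2/23.2)/(2π×0.0473×15.6) = 0.1532 K/W
R_cellular glass = ln(117.2/47.2)/(2π×0.0413×15.6) = 0.2247 K/W
R_outer film = 1/(h_o·2πr_oL) = 1/(8.11×2π×0.1172×15.6) = 0.01073 K/W
R_total = 0.389 K/W
Q = ΔT/R_total = 193/0.389
Q = 496 W
T_interface = T_inner − Q·ΣR(inner→interface) = 220 − 496×0.1536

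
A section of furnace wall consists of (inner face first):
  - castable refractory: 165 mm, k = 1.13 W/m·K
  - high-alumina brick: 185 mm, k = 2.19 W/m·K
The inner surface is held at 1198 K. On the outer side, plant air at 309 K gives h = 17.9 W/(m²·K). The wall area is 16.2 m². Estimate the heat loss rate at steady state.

Treating each layer as a thermal resistance in series:
R_castable refractory = L/(kA) = 0.165/(1.13×16.2) = 0.009013 K/W
R_high-alumina brick = L/(kA) = 0.185/(2.19×16.2) = 0.005214 K/W
R_outer film = 1/(h_o·A) = 1/(17.9×16.2) = 0.003449 K/W
R_total = 0.01768 K/W
Q = ΔT / R_total = 889 / 0.01768

Q ≈ 50300 W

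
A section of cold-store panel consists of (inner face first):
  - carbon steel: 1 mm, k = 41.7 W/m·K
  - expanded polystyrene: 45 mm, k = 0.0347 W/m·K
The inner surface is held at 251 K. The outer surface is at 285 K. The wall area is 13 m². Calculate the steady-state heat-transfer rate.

Model the wall as resistances in series:
R_carbon steel = L/(kA) = 0.001/(41.7×13) = 1.845×10^-6 K/W
R_expanded polystyrene = L/(kA) = 0.045/(0.0347×13) = 0.09976 K/W
R_total = 0.09976 K/W
Q = ΔT / R_total = 34 / 0.09976

Q ≈ 341 W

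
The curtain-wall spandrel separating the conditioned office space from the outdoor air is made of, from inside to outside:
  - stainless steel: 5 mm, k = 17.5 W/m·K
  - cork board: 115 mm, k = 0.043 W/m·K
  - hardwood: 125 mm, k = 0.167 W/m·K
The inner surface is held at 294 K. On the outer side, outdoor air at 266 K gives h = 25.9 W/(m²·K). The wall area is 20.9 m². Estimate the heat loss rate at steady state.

Treating each layer as a thermal resistance in series:
R_stainless steel = L/(kA) = 0.005/(17.5×20.9) = 1.367×10^-5 K/W
R_cork board = L/(kA) = 0.115/(0.043×20.9) = 0.128 K/W
R_hardwood = L/(kA) = 0.125/(0.167×20.9) = 0.03581 K/W
R_outer film = 1/(h_o·A) = 1/(25.9×20.9) = 0.001847 K/W
R_total = 0.1656 K/W
Q = ΔT / R_total = 28 / 0.1656

Q ≈ 169 W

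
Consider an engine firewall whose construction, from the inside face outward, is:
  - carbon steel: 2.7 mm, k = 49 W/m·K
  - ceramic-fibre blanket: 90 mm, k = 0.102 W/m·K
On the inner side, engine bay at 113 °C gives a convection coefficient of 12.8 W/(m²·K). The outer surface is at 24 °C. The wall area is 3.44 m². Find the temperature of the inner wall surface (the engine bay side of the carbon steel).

T ≈ 106 °C

Series thermal resistances:
R_inner film = 1/(h_i·A) = 1/(12.8×3.44) = 0.02271 K/W
R_carbon steel = L/(kA) = 0.0027/(49×3.44) = 1.602×10^-5 K/W
R_ceramic-fibre blanket = L/(kA) = 0.09/(0.102×3.44) = 0.2565 K/W
R_total = 0.2792 K/W;  Q = ΔT/R_total = 89/0.2792 = 318.7 W
T_interface = T_inner − Q·ΣR(inner→interface) = 113 − 319×0.02271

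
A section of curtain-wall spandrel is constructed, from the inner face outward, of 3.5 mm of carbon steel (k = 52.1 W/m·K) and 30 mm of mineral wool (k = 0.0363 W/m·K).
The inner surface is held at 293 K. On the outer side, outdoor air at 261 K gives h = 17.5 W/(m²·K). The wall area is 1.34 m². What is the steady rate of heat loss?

Q ≈ 48.5 W

Model the wall as resistances in series:
R_carbon steel = L/(kA) = 0.0035/(52.1×1.34) = 5.013×10^-5 K/W
R_mineral wool = L/(kA) = 0.03/(0.0363×1.34) = 0.6168 K/W
R_outer film = 1/(h_o·A) = 1/(17.5×1.34) = 0.04264 K/W
R_total = 0.6594 K/W
Q = ΔT / R_total = 32 / 0.6594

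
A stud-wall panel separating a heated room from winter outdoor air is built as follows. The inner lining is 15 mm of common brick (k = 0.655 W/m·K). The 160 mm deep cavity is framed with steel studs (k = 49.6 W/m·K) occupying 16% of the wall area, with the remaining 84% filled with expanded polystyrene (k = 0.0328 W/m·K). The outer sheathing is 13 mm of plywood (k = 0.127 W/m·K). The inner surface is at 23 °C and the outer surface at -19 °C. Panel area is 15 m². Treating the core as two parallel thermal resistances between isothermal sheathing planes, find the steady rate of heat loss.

Sheathing layers in series; stud and cavity paths in parallel between them.
R_inner = 0.015/(0.655×15) = 0.001527 K/W
R_stud  = 0.16/(49.6×0.16×15) = 0.001344 K/W
R_cav   = 0.16/(0.0328×0.84×15) = 0.3871 K/W
1/R_core = 1/R_stud + 1/R_cav → R_core = 0.001339 K/W
R_outer = 0.013/(0.127×15) = 0.006824 K/W
R_total = 0.00969 K/W
Q = ΔT/R_total = 42/0.00969

Q ≈ 4330 W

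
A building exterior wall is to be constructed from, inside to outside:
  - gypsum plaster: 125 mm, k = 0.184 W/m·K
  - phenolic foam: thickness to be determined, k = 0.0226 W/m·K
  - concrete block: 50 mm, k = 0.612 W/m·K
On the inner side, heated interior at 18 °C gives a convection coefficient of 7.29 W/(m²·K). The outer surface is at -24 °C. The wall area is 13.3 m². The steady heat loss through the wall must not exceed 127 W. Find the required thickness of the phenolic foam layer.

Thermal resistances in series:
R_inner film = 1/(h_i·A) = 1/(7.29×13.3) = 0.01031 K/W
R_gypsum plaster = L/(kA) = 0.125/(0.184×13.3) = 0.05108 K/W
R_concrete block = L/(kA) = 0.05/(0.612×13.3) = 0.006143 K/W
Sum of the known resistances R_other = 0.06754 K/W
Required total resistance R_tot = ΔT/Q_allow = 42/127 = 0.3307 K/W
R_phenolic foam = R_tot − R_other = 0.2632 K/W
L = R·k·A = 0.2632×0.0226×13.3

L ≈ 79.1 mm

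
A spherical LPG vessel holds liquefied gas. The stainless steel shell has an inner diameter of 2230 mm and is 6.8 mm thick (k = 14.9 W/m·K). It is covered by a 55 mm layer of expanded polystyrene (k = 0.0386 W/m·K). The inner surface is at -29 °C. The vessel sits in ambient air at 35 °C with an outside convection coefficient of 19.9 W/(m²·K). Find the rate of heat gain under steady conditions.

Radial (spherical) resistances in series:
R_stainless steel shell = (1/1.115 − 1/1.1218)/(4π×14.9) = 2.904×10^-5 K/W
R_expanded polystyrene = (1/1.1218 − 1/1.1768)/(4π×0.0386) = 0.08589 K/W
R_outer film = 1/(h·4πr_o²) = 1/(19.9×4π×1.1768²) = 0.002888 K/W
R_total = 0.08881 K/W
Q = ΔT/R_total = 64/0.08881

Q ≈ 721 W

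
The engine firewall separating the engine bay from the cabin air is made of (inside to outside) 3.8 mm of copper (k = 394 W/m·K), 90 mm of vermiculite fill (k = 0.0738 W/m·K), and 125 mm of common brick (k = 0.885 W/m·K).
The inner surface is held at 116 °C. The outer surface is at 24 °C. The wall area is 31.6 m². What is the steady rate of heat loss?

Q ≈ 2140 W

Treating each layer as a thermal resistance in series:
R_copper = L/(kA) = 0.0038/(394×31.6) = 3.052×10^-7 K/W
R_vermiculite fill = L/(kA) = 0.09/(0.0738×31.6) = 0.03859 K/W
R_common brick = L/(kA) = 0.125/(0.885×31.6) = 0.00447 K/W
R_total = 0.04306 K/W
Q = ΔT / R_total = 92 / 0.04306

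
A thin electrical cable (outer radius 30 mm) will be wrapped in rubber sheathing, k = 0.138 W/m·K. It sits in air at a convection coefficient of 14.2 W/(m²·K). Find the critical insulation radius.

r_cr ≈ 9.72 mm

For a cylinder r_cr = k/h = 0.138/14.2
r_cr = 9.72 mm; since the bare radius (30 mm) is above r_cr, any added insulation will reduce heat loss.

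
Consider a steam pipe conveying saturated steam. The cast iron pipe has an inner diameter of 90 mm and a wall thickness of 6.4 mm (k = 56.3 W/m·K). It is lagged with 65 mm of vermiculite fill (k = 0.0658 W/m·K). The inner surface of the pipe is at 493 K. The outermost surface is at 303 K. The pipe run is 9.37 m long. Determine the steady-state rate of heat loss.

Q ≈ 900 W

Radial resistances (cylindrical: R_cond = ln(r_o/r_i)/(2πkL), R_conv = 1/(h·2πrL)):
R_cast iron pipe wall = ln(51.4/45)/(2π×56.3×9.37) = 4.012×10^-5 K/W
R_vermiculite fill = ln(116.4/51.4)/(2π×0.0658×9.37) = 0.211 K/W
R_total = 0.211 K/W
Q = ΔT/R_total = 190/0.211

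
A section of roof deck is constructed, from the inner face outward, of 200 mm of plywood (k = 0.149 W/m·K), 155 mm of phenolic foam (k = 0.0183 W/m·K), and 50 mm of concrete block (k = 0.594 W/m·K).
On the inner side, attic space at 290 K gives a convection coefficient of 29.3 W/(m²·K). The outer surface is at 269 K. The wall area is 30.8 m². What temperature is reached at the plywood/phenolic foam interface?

Treating each layer as a thermal resistance in series:
R_inner film = 1/(h_i·A) = 1/(29.3×30.8) = 0.001108 K/W
R_plywood = L/(kA) = 0.2/(0.149×30.8) = 0.04358 K/W
R_phenolic foam = L/(kA) = 0.155/(0.0183×30.8) = 0.275 K/W
R_concrete block = L/(kA) = 0.05/(0.594×30.8) = 0.002733 K/W
R_total = 0.3224 K/W;  Q = ΔT/R_total = 21/0.3224 = 65.13 W
T_interface = T_inner − Q·ΣR(inner→interface) = 290 − 65.1×0.04469

T ≈ 287 K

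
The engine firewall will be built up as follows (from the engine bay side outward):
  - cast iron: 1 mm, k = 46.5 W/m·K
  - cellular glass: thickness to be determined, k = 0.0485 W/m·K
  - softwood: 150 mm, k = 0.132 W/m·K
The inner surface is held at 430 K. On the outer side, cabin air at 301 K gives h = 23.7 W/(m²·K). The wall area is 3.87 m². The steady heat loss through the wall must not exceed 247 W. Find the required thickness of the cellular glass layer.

Using the resistance-network approach (series):
R_cast iron = L/(kA) = 0.001/(46.5×3.87) = 5.557×10^-6 K/W
R_softwood = L/(kA) = 0.15/(0.132×3.87) = 0.2936 K/W
R_outer film = 1/(h_o·A) = 1/(23.7×3.87) = 0.0109 K/W
Sum of the known resistances R_other = 0.3045 K/W
Required total resistance R_tot = ΔT/Q_allow = 129/247 = 0.5223 K/W
R_cellular glass = R_tot − R_other = 0.2177 K/W
L = R·k·A = 0.2177×0.0485×3.87

L ≈ 40.9 mm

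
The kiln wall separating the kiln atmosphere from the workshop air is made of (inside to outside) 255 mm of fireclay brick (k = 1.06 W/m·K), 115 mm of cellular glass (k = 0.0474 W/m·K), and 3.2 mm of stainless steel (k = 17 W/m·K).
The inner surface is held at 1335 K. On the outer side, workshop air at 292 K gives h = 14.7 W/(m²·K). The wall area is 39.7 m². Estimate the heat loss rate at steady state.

Q ≈ 15100 W

Model the wall as resistances in series:
R_fireclay brick = L/(kA) = 0.255/(1.06×39.7) = 0.00606 K/W
R_cellular glass = L/(kA) = 0.115/(0.0474×39.7) = 0.06111 K/W
R_stainless steel = L/(kA) = 0.0032/(17×39.7) = 4.741×10^-6 K/W
R_outer film = 1/(h_o·A) = 1/(14.7×39.7) = 0.001714 K/W
R_total = 0.06889 K/W
Q = ΔT / R_total = 1043 / 0.06889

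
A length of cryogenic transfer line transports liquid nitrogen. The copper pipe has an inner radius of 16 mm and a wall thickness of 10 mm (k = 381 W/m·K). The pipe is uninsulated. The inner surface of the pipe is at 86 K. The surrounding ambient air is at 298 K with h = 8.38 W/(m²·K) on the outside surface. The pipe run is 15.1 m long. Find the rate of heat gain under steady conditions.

Q ≈ 4380 W

Radial resistances (cylindrical: R_cond = ln(r_o/r_i)/(2πkL), R_conv = 1/(h·2πrL)):
R_copper pipe wall = ln(26/16)/(2π×381×15.1) = 1.343×10^-5 K/W
R_outer film = 1/(h_o·2πr_oL) = 1/(8.38×2π×0.026×15.1) = 0.04838 K/W
R_total = 0.04839 K/W
Q = ΔT/R_total = 212/0.04839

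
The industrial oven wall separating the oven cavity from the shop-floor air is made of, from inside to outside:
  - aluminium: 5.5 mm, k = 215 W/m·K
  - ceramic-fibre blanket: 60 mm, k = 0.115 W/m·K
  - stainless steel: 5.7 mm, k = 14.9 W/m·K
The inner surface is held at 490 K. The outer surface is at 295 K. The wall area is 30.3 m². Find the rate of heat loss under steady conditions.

Q ≈ 11300 W

Model the wall as resistances in series:
R_aluminium = L/(kA) = 0.0055/(215×30.3) = 8.443×10^-7 K/W
R_ceramic-fibre blanket = L/(kA) = 0.06/(0.115×30.3) = 0.01722 K/W
R_stainless steel = L/(kA) = 0.0057/(14.9×30.3) = 1.263×10^-5 K/W
R_total = 0.01723 K/W
Q = ΔT / R_total = 195 / 0.01723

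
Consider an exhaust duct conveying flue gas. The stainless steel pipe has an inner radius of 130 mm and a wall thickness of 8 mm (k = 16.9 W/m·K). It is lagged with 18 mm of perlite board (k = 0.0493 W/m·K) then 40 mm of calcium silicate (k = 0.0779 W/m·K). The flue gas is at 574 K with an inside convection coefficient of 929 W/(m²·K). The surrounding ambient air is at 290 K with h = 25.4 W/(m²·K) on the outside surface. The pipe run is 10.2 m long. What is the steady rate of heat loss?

Q ≈ 3230 W

Radial resistances (cylindrical: R_cond = ln(r_o/r_i)/(2πkL), R_conv = 1/(h·2πrL)):
R_inner film = 1/(h_i·2πr₁L) = 1/(929×2π×0.13×10.2) = 1.292×10^-4 K/W
R_stainless steel pipe wall = ln(138/130)/(2π×16.9×10.2) = 5.514×10^-5 K/W
R_perlite board = ln(156/138)/(2π×0.0493×10.2) = 0.0388 K/W
R_calcium silicate = ln(196/156)/(2π×0.0779×10.2) = 0.04572 K/W
R_outer film = 1/(h_o·2πr_oL) = 1/(25.4×2π×0.196×10.2) = 0.003134 K/W
R_total = 0.08784 K/W
Q = ΔT/R_total = 284/0.08784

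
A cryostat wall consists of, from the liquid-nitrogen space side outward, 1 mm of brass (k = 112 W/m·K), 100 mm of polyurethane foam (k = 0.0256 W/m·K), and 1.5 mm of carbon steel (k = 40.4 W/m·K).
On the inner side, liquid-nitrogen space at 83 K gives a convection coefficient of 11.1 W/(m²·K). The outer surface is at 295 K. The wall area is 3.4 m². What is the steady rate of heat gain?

Series thermal resistances:
R_inner film = 1/(h_i·A) = 1/(11.1×3.4) = 0.0265 K/W
R_brass = L/(kA) = 0.001/(112×3.4) = 2.626×10^-6 K/W
R_polyurethane foam = L/(kA) = 0.1/(0.0256×3.4) = 1.149 K/W
R_carbon steel = L/(kA) = 0.0015/(40.4×3.4) = 1.092×10^-5 K/W
R_total = 1.175 K/W
Q = ΔT / R_total = 212 / 1.175

Q ≈ 180 W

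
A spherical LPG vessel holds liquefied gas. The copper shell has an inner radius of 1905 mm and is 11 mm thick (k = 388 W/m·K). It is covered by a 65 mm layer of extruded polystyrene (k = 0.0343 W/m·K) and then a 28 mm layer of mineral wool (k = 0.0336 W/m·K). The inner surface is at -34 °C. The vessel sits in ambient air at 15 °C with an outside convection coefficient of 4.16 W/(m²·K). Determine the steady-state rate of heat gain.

Q ≈ 802 W

Spherical conduction: R = (1/r_in − 1/r_out)/(4πk) per layer; series-sum.
R_copper shell = (1/1.905 − 1/1.916)/(4π×388) = 6.181×10^-7 K/W
R_extruded polystyrene = (1/1.916 − 1/1.981)/(4π×0.0343) = 0.03973 K/W
R_mineral wool = (1/1.981 − 1/2.009)/(4π×0.0336) = 0.01666 K/W
R_outer film = 1/(h·4πr_o²) = 1/(4.16×4π×2.009²) = 0.00474 K/W
R_total = 0.06113 K/W
Q = ΔT/R_total = 49/0.06113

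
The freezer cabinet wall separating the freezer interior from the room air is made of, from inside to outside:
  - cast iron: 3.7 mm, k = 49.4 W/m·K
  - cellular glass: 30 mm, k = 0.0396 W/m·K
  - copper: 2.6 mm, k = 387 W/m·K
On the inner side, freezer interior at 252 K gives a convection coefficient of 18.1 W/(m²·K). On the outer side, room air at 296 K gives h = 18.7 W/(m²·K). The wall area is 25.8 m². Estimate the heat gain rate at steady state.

Model the wall as resistances in series:
R_inner film = 1/(h_i·A) = 1/(18.1×25.8) = 0.002141 K/W
R_cast iron = L/(kA) = 0.0037/(49.4×25.8) = 2.903×10^-6 K/W
R_cellular glass = L/(kA) = 0.03/(0.0396×25.8) = 0.02936 K/W
R_copper = L/(kA) = 0.0026/(387×25.8) = 2.604×10^-7 K/W
R_outer film = 1/(h_o·A) = 1/(18.7×25.8) = 0.002073 K/W
R_total = 0.03358 K/W
Q = ΔT / R_total = 44 / 0.03358

Q ≈ 1310 W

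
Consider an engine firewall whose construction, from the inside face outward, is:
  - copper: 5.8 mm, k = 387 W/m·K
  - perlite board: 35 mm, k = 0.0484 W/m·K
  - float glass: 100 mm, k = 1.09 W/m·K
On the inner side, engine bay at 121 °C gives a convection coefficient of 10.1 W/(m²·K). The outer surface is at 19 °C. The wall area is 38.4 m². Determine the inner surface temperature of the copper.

Model the wall as resistances in series:
R_inner film = 1/(h_i·A) = 1/(10.1×38.4) = 0.002578 K/W
R_copper = L/(kA) = 0.0058/(387×38.4) = 3.903×10^-7 K/W
R_perlite board = L/(kA) = 0.035/(0.0484×38.4) = 0.01883 K/W
R_float glass = L/(kA) = 0.1/(1.09×38.4) = 0.002389 K/W
R_total = 0.0238 K/W;  Q = ΔT/R_total = 102/0.0238 = 4286 W
T_interface = T_inner − Q·ΣR(inner→interface) = 121 − 4290×0.002578

T ≈ 110 °C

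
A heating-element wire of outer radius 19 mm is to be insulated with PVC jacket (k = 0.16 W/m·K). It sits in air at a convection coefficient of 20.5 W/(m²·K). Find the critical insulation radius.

For a cylinder r_cr = k/h = 0.16/20.5
r_cr = 7.8 mm; since the bare radius (19 mm) is above r_cr, any added insulation will reduce heat loss.

r_cr ≈ 7.8 mm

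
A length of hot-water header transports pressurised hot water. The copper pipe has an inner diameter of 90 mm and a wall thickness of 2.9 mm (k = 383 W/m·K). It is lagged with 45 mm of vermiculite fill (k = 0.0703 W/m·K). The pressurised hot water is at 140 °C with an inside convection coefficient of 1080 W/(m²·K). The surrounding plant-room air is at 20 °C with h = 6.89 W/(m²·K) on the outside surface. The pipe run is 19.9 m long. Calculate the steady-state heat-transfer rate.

Q ≈ 1360 W

Per-layer cylindrical resistances, series-summed:
R_inner film = 1/(h_i·2πr₁L) = 1/(1080×2π×0.045×19.9) = 1.646×10^-4 K/W
R_copper pipe wall = ln(47.9/45)/(2π×383×19.9) = 1.304×10^-6 K/W
R_vermiculite fill = ln(92.9/47.9)/(2π×0.0703×19.9) = 0.07536 K/W
R_outer film = 1/(h_o·2πr_oL) = 1/(6.89×2π×0.0929×19.9) = 0.01249 K/W
R_total = 0.08802 K/W
Q = ΔT/R_total = 120/0.08802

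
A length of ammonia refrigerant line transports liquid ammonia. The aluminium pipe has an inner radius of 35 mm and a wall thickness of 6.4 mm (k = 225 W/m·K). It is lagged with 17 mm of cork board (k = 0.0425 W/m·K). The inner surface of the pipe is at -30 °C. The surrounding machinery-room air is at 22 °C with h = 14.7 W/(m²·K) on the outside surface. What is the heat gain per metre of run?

For a radial system each layer contributes R = ln(r_out/r_in)/(2πkL); films add R = 1/(hA).
R_aluminium pipe wall = ln(41.4/35)/(2π×225×1) = 1.188×10^-4 K/W
R_cork board = ln(58.4/41.4)/(2π×0.0425×1) = 1.288 K/W
R_outer film = 1/(h_o·2πr_oL) = 1/(14.7×2π×0.0584×1) = 0.1854 K/W
R_total = 1.474 K/W
Q = ΔT/R_total = 52/1.474

q′ ≈ 35.3 W/m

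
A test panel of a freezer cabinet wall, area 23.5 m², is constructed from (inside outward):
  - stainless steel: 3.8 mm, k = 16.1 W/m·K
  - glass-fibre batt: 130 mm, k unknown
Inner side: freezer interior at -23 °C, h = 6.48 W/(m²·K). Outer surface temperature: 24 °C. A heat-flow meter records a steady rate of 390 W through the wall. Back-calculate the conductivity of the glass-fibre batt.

k ≈ 0.0486 W/(m·K)

Model the wall as resistances in series:
R_inner film = 1/(h_i·A) = 1/(6.48×23.5) = 0.006567 K/W
R_stainless steel = L/(kA) = 0.0038/(16.1×23.5) = 1.004×10^-5 K/W
Sum of known resistances R_other = 0.006577 K/W
Total R = ΔT/Q = 47/390 = 0.1205 K/W
R_glass-fibre batt = R_total − R_other = 0.1139 K/W
k = L/(R·A) = 0.13/(0.1139×23.5)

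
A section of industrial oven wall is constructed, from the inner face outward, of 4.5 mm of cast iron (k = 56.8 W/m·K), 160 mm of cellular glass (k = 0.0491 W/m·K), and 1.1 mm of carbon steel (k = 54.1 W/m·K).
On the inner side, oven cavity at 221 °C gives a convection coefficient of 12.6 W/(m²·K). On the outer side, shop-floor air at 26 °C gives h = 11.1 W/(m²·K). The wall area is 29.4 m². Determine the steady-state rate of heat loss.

Model the wall as resistances in series:
R_inner film = 1/(h_i·A) = 1/(12.6×29.4) = 0.002699 K/W
R_cast iron = L/(kA) = 0.0045/(56.8×29.4) = 2.695×10^-6 K/W
R_cellular glass = L/(kA) = 0.16/(0.0491×29.4) = 0.1108 K/W
R_carbon steel = L/(kA) = 0.0011/(54.1×29.4) = 6.916×10^-7 K/W
R_outer film = 1/(h_o·A) = 1/(11.1×29.4) = 0.003064 K/W
R_total = 0.1166 K/W
Q = ΔT / R_total = 195 / 0.1166

Q ≈ 1670 W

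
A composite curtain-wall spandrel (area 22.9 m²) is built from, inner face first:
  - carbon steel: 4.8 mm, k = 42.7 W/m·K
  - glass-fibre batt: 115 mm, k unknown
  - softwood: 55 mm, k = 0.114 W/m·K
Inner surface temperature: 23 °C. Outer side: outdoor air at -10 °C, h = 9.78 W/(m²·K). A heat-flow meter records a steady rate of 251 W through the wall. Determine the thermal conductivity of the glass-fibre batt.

k ≈ 0.0474 W/(m·K)

Treating each layer as a thermal resistance in series:
R_carbon steel = L/(kA) = 0.0048/(42.7×22.9) = 4.909×10^-6 K/W
R_softwood = L/(kA) = 0.055/(0.114×22.9) = 0.02107 K/W
R_outer film = 1/(h_o·A) = 1/(9.78×22.9) = 0.004465 K/W
Sum of known resistances R_other = 0.02554 K/W
Total R = ΔT/Q = 33/251 = 0.1315 K/W
R_glass-fibre batt = R_total − R_other = 0.1059 K/W
k = L/(R·A) = 0.115/(0.1059×22.9)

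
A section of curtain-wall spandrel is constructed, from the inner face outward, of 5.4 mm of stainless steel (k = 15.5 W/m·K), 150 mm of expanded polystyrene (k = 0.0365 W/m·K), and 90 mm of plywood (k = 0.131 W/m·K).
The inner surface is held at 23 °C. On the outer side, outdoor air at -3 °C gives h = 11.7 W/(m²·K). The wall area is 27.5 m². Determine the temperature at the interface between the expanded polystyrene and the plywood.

T ≈ 1.11 °C

Series thermal resistances:
R_stainless steel = L/(kA) = 0.0054/(15.5×27.5) = 1.267×10^-5 K/W
R_expanded polystyrene = L/(kA) = 0.15/(0.0365×27.5) = 0.1494 K/W
R_plywood = L/(kA) = 0.09/(0.131×27.5) = 0.02498 K/W
R_outer film = 1/(h_o·A) = 1/(11.7×27.5) = 0.003108 K/W
R_total = 0.1775 K/W;  Q = ΔT/R_total = 26/0.1775 = 146.4 W
T_interface = T_inner − Q·ΣR(inner→interface) = 23 − 146×0.1495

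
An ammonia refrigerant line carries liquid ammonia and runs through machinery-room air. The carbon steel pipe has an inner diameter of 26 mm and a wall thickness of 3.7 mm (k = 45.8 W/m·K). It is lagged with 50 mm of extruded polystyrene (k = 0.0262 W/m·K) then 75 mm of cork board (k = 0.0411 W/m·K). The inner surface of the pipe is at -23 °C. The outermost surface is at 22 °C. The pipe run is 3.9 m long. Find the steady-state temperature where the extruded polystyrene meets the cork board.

T ≈ 10.4 °C

Per-layer cylindrical resistances, series-summed:
R_carbon steel pipe wall = ln(16.7/13)/(2π×45.8×3.9) = 2.232×10^-4 K/W
R_extruded polystyrene = ln(66.7/16.7)/(2π×0.0262×3.9) = 2.157 K/W
R_cork board = ln(141.7/66.7)/(2π×0.0411×3.9) = 0.7482 K/W
R_total = 2.905 K/W
Q = ΔT/R_total = 45/2.905
Q = 15.5 W
T_interface = T_inner + Q·ΣR(inner→interface) = -23 + 15.5×2.157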